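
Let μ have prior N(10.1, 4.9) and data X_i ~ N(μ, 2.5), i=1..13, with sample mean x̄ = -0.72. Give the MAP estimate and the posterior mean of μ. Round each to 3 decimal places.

MAP estimate = -0.311, posterior mean = -0.311

Posterior for μ is Normal. Precision-weighted mean: (1/4.9·10.1 + 13/2.5·-0.72) / (1/4.9 + 13/2.5) = -0.311.
A Normal posterior is symmetric, so mode = mean.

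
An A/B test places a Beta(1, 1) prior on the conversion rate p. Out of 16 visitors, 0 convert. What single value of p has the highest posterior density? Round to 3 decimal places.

0.000

Posterior: Beta(1+0, 1+16) = Beta(1, 17).
Since α = 1 ≤ 1 and β > 1, the Beta density is monotone decreasing on [0,1]; the mode is at 0.
Mean = 1/(1+17) = 0.056.
This is the posterior mode — the MAP estimate.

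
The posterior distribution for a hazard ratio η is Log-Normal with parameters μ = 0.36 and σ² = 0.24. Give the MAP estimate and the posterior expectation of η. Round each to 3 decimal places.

Mode = exp(μ − σ²) = exp(0.12) = 1.127.
Mean = exp(μ + σ²/2) = exp(0.480) = 1.616.
The mean is pulled above the mode by the posterior's right skew.

MAP = 1.127, posterior mean = 1.616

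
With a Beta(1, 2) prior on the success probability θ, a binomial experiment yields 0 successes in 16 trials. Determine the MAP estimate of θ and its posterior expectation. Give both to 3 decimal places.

Posterior: Beta(1+0, 2+16) = Beta(1, 18).
Since α = 1 ≤ 1 and β > 1, the Beta density is monotone decreasing on [0,1]; the mode is at 0.
Mean = 1/(1+18) = 0.053.

MAP = 0.000; posterior mean = 0.053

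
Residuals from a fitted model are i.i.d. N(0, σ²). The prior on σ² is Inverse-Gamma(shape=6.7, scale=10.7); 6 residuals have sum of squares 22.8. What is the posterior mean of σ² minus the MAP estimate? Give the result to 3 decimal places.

Posterior: Inverse-Gamma(shape = 6.7+6/2 = 9.7, scale = 10.7+22.8/2 = 22.1).
Mode = β/(α+1) = 22.1/10.7 = 2.065.
Mean = β/(α−1) = 22.1/8.7 = 2.540.
Difference = 2.540 − 2.065 = 0.475.
Mean > mode: the posterior has a right tail.

0.475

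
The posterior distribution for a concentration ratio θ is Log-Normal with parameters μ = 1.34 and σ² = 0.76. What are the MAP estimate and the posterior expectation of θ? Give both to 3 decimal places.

Mode = exp(μ − σ²) = exp(0.58) = 1.786.
Mean = exp(μ + σ²/2) = exp(1.720) = 5.585.

θ_MAP = 1.786, E[θ|data] = 5.585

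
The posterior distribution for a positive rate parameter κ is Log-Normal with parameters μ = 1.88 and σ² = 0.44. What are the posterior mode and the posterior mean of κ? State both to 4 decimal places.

MAP = 4.2207; posterior mean = 8.1662

Mode = exp(μ − σ²) = exp(1.44) = 4.2207.
Mean = exp(μ + σ²/2) = exp(2.100) = 8.1662.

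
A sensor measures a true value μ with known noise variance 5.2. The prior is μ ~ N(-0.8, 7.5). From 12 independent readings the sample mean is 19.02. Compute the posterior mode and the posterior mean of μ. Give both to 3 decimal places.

MAP = 17.937; posterior mean = 17.937

Posterior for μ is Normal. Precision-weighted mean: (1/7.5·-0.8 + 12/5.2·19.02) / (1/7.5 + 12/5.2) = 17.937.
A Normal posterior is symmetric, so mode = mean.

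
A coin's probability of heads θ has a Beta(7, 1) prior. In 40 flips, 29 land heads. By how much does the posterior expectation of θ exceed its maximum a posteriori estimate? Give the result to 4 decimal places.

-0.0109

Posterior: Beta(7+29, 1+11) = Beta(36, 12).
Mode = (36−1)/(36+12−2) = 35/46 = 0.7609.
Mean = 36/(36+12) = 36/48 = 0.7500.
Difference = 0.7500 − 0.7609 = -0.0109.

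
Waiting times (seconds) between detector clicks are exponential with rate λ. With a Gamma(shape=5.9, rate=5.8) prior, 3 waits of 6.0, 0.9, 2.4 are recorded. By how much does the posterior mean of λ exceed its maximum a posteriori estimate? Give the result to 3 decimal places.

0.066

Σ times = 9.3. Posterior: Gamma(shape = 5.9+3 = 8.9, rate = 5.8+9.3 = 15.1).
Mode = (α−1)/β = 7.9/15.1 = 0.523.
Mean = α/β = 8.9/15.1 = 0.589.
Difference = 0.589 − 0.523 = 0.066.
Right-skewed posterior ⇒ mode < mean.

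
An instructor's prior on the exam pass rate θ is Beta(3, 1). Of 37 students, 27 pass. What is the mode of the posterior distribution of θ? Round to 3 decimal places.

0.744

Posterior: Beta(3+27, 1+10) = Beta(30, 11).
Mode = (30−1)/(30+11−2) = 29/39 = 0.744.
Mean = 30/(30+11) = 30/41 = 0.732.
This is the posterior mode — the MAP estimate.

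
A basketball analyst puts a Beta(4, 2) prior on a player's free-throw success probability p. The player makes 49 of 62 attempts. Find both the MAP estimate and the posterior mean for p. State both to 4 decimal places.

MAP estimate = 0.7879, posterior mean = 0.7794

Posterior: Beta(4+49, 2+13) = Beta(53, 15).
Mode = (53−1)/(53+15−2) = 52/66 = 0.7879.
Mean = 53/(53+15) = 53/68 = 0.7794.
The mean is pulled below the mode by the posterior's left skew.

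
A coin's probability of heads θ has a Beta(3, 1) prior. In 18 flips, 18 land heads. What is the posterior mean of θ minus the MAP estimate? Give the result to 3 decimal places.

-0.045

Posterior: Beta(3+18, 1+0) = Beta(21, 1).
Since β = 1 ≤ 1 and α > 1, the Beta density is monotone increasing on [0,1]; the mode is at 1.
Mean = 21/(21+1) = 0.955.
Difference = 0.955 − 1.000 = -0.045.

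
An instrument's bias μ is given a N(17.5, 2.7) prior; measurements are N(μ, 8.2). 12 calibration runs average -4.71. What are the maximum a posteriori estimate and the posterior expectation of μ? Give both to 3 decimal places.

Posterior for μ is Normal. Precision-weighted mean: (1/2.7·17.5 + 12/8.2·-4.71) / (1/2.7 + 12/8.2) = -0.224.
A Normal posterior is symmetric, so mode = mean.

maximum a posteriori estimate = -0.224, posterior expectation = -0.224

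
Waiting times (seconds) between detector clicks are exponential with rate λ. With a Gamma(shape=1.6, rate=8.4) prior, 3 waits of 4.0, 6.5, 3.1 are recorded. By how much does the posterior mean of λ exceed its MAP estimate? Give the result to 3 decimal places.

0.045

Σ times = 13.6. Posterior: Gamma(shape = 1.6+3 = 4.6, rate = 8.4+13.6 = 22.0).
Mode = (α−1)/β = 3.6/22.0 = 0.164.
Mean = α/β = 4.6/22.0 = 0.209.
Difference = 0.209 − 0.164 = 0.045.
Mean > mode: the posterior has a right tail.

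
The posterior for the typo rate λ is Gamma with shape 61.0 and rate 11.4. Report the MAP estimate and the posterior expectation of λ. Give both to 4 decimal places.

MAP estimate = 5.2632, posterior expectation = 5.3509

Mode = (α−1)/β = 60.0/11.4 = 5.2632.
Mean = α/β = 61.0/11.4 = 5.3509.
The mean is pulled above the mode by the posterior's right skew.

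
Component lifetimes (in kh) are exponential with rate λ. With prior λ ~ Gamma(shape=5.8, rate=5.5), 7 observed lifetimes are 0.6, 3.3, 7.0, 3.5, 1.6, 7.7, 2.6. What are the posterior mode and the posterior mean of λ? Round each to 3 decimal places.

MAP = 0.371; posterior mean = 0.403

Σ times = 26.3. Posterior: Gamma(shape = 5.8+7 = 12.8, rate = 5.5+26.3 = 31.8).
Mode = (α−1)/β = 11.8/31.8 = 0.371.
Mean = α/β = 12.8/31.8 = 0.403.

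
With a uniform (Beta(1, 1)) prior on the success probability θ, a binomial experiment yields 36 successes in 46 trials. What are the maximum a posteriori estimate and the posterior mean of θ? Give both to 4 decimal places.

Posterior: Beta(1+36, 1+10) = Beta(37, 11).
Mode = (37−1)/(37+11−2) = 36/46 = 0.7826.
With a flat prior the MAP equals the MLE, 36/46.
Mean = 37/(37+11) = 37/48 = 0.7708.

MAP: 0.7826. Posterior mean: 0.7708.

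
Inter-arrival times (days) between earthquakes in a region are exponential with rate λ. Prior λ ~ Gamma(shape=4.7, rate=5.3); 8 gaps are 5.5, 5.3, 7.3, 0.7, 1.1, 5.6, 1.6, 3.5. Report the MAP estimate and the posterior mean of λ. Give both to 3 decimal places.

Σ times = 30.6. Posterior: Gamma(shape = 4.7+8 = 12.7, rate = 5.3+30.6 = 35.9).
Mode = (α−1)/β = 11.7/35.9 = 0.326.
Mean = α/β = 12.7/35.9 = 0.354.

MAP estimate = 0.326, posterior mean = 0.354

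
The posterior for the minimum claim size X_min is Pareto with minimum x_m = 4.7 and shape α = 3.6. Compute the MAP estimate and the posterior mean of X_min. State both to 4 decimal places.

MAP = 4.7000, posterior mean = 6.5077

The Pareto density is strictly decreasing on [x_m, ∞), so the mode is x_m = 4.7000.
Mean = α·x_m/(α−1) = 3.6·4.7/2.6 = 6.5077.
The mean is pulled above the mode by the posterior's right skew.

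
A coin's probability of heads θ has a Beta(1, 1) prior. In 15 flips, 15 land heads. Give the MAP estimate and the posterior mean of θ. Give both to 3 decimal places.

MAP estimate = 1.000, posterior mean = 0.941

Posterior: Beta(1+15, 1+0) = Beta(16, 1).
Since β = 1 ≤ 1 and α > 1, the Beta density is monotone increasing on [0,1]; the mode is at 1.
Mean = 16/(16+1) = 0.941.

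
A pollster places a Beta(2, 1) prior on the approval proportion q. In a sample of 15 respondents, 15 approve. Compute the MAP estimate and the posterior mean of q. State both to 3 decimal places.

Posterior: Beta(2+15, 1+0) = Beta(17, 1).
Since β = 1 ≤ 1 and α > 1, the Beta density is monotone increasing on [0,1]; the mode is at 1.
Mean = 17/(17+1) = 0.944.

MAP = 1.000; posterior mean = 0.944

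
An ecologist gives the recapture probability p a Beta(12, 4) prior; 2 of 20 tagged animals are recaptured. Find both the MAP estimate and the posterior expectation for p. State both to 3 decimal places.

MAP estimate = 0.382, posterior expectation = 0.389

Posterior: Beta(12+2, 4+18) = Beta(14, 22).
Mode = (14−1)/(14+22−2) = 13/34 = 0.382.
Mean = 14/(14+22) = 14/36 = 0.389.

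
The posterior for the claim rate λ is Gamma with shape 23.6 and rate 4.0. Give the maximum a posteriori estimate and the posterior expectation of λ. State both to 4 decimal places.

MAP = 5.6500; posterior mean = 5.9000

Mode = (α−1)/β = 22.6/4.0 = 5.6500.
Mean = α/β = 23.6/4.0 = 5.9000.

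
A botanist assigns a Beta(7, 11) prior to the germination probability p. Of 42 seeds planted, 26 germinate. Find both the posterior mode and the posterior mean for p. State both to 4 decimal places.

posterior mode = 0.5517, posterior mean = 0.5500

Posterior: Beta(7+26, 11+16) = Beta(33, 27).
Mode = (33−1)/(33+27−2) = 32/58 = 0.5517.
Mean = 33/(33+27) = 33/60 = 0.5500.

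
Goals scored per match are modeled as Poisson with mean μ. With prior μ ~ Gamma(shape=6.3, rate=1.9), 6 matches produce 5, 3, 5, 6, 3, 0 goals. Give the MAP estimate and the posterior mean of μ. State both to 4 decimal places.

μ_MAP = 3.4557, E[μ|data] = 3.5823

Σ counts = 22. Posterior: Gamma(shape = 6.3+22 = 28.3, rate = 1.9+6 = 7.9).
Mode = (α−1)/β = 27.3/7.9 = 3.4557.
Mean = α/β = 28.3/7.9 = 3.5823.
The posterior is right-skewed, so the mean exceeds the mode.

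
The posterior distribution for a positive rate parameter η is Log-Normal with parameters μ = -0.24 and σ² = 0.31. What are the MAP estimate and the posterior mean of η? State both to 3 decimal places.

Mode = exp(μ − σ²) = exp(-0.55) = 0.577.
Mean = exp(μ + σ²/2) = exp(-0.085) = 0.919.

η_MAP = 0.577, E[η|data] = 0.919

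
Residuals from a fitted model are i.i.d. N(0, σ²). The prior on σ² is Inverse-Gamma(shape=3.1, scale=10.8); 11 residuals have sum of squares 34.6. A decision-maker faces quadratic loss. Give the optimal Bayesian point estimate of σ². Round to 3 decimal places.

3.697

Posterior: Inverse-Gamma(shape = 3.1+11/2 = 8.6, scale = 10.8+34.6/2 = 28.1).
Mode = β/(α+1) = 28.1/9.6 = 2.927.
Mean = β/(α−1) = 28.1/7.6 = 3.697.
Quadratic loss ⇒ the optimal estimator is the posterior mean.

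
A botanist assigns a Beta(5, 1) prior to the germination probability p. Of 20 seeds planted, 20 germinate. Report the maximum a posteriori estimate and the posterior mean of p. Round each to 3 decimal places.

Posterior: Beta(5+20, 1+0) = Beta(25, 1).
Since β = 1 ≤ 1 and α > 1, the Beta density is monotone increasing on [0,1]; the mode is at 1.
Mean = 25/(25+1) = 0.962.
The mean is pulled below the mode by the posterior's left skew.

MAP = 1.000; posterior mean = 0.962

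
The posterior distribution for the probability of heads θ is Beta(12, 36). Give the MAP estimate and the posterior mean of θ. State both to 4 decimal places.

MAP estimate = 0.2391, posterior mean = 0.2500

Mode = (12−1)/(12+36−2) = 11/46 = 0.2391.
Mean = 12/(12+36) = 12/48 = 0.2500.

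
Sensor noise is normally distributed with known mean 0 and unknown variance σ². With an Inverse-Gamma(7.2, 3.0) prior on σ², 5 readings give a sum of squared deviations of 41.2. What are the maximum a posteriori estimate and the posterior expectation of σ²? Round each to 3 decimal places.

MAP = 2.206, posterior mean = 2.713

Posterior: Inverse-Gamma(shape = 7.2+5/2 = 9.7, scale = 3.0+41.2/2 = 23.6).
Mode = β/(α+1) = 23.6/10.7 = 2.206.
Mean = β/(α−1) = 23.6/8.7 = 2.713.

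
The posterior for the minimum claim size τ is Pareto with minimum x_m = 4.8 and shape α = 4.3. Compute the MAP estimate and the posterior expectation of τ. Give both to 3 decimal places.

The Pareto density is strictly decreasing on [x_m, ∞), so the mode is x_m = 4.800.
Mean = α·x_m/(α−1) = 4.3·4.8/3.3 = 6.255.
Mean > mode: the posterior has a right tail.

MAP: 4.800. Posterior mean: 6.255.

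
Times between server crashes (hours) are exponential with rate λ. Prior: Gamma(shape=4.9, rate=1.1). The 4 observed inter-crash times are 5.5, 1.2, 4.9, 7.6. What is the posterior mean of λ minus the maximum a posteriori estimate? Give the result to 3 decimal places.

Σ times = 19.2. Posterior: Gamma(shape = 4.9+4 = 8.9, rate = 1.1+19.2 = 20.3).
Mode = (α−1)/β = 7.9/20.3 = 0.389.
Mean = α/β = 8.9/20.3 = 0.438.
Difference = 0.438 − 0.389 = 0.049.

0.049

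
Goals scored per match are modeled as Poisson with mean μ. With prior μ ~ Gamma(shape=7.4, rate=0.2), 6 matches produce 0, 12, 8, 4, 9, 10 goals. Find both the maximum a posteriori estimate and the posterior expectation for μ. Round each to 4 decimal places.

Σ counts = 43. Posterior: Gamma(shape = 7.4+43 = 50.4, rate = 0.2+6 = 6.2).
Mode = (α−1)/β = 49.4/6.2 = 7.9677.
Mean = α/β = 50.4/6.2 = 8.1290.
The posterior is right-skewed, so the mean exceeds the mode.

MAP = 7.9677; posterior mean = 8.1290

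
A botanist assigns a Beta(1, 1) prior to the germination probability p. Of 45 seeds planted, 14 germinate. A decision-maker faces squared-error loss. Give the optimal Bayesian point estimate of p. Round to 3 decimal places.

Posterior: Beta(1+14, 1+31) = Beta(15, 32).
Mode = (15−1)/(15+32−2) = 14/45 = 0.311.
Mean = 15/(15+32) = 15/47 = 0.319.
Squared-error loss ⇒ the optimal estimator is the posterior mean.

0.319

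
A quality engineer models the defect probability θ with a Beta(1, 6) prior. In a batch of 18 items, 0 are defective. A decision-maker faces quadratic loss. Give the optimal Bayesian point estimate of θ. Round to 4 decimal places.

0.0400

Posterior: Beta(1+0, 6+18) = Beta(1, 24).
Since α = 1 ≤ 1 and β > 1, the Beta density is monotone decreasing on [0,1]; the mode is at 0.
Mean = 1/(1+24) = 0.0400.
Quadratic loss ⇒ the optimal estimator is the posterior mean.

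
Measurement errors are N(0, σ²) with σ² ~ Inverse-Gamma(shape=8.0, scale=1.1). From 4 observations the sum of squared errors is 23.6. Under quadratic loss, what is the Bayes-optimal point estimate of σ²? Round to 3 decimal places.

Posterior: Inverse-Gamma(shape = 8.0+4/2 = 10.0, scale = 1.1+23.6/2 = 12.9).
Mode = β/(α+1) = 12.9/11.0 = 1.173.
Mean = β/(α−1) = 12.9/9.0 = 1.433.
Quadratic loss ⇒ the optimal estimator is the posterior mean.

1.433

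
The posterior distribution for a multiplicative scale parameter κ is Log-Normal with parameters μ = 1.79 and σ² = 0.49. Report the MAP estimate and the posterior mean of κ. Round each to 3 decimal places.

Mode = exp(μ − σ²) = exp(1.30) = 3.669.
Mean = exp(μ + σ²/2) = exp(2.035) = 7.652.

MAP = 3.669; posterior mean = 7.652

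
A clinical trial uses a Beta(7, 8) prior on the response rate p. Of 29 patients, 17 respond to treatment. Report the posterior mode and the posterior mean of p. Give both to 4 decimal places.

p_MAP = 0.5476, E[p|data] = 0.5455

Posterior: Beta(7+17, 8+12) = Beta(24, 20).
Mode = (24−1)/(24+20−2) = 23/42 = 0.5476.
Mean = 24/(24+20) = 24/44 = 0.5455.
Left-skewed posterior ⇒ mean < mode.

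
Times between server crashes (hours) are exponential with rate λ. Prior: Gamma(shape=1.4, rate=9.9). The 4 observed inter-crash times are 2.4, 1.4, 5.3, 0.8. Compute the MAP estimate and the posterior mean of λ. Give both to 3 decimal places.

Σ times = 9.9. Posterior: Gamma(shape = 1.4+4 = 5.4, rate = 9.9+9.9 = 19.8).
Mode = (α−1)/β = 4.4/19.8 = 0.222.
Mean = α/β = 5.4/19.8 = 0.273.

MAP = 0.222, posterior mean = 0.273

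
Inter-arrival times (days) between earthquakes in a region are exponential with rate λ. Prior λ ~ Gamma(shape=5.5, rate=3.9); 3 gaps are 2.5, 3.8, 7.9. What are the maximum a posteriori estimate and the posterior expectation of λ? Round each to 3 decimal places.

MAP: 0.414. Posterior mean: 0.470.

Σ times = 14.2. Posterior: Gamma(shape = 5.5+3 = 8.5, rate = 3.9+14.2 = 18.1).
Mode = (α−1)/β = 7.5/18.1 = 0.414.
Mean = α/β = 8.5/18.1 = 0.470.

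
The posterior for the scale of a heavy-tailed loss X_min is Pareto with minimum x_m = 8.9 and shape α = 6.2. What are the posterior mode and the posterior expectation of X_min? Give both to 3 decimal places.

The Pareto density is strictly decreasing on [x_m, ∞), so the mode is x_m = 8.900.
Mean = α·x_m/(α−1) = 6.2·8.9/5.2 = 10.612.

MAP = 8.900, posterior mean = 10.612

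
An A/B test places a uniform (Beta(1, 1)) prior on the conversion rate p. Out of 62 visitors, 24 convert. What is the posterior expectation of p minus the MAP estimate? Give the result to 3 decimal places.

Posterior: Beta(1+24, 1+38) = Beta(25, 39).
Mode = (25−1)/(25+39−2) = 24/62 = 0.387.
With a flat prior the MAP equals the MLE, 24/62.
Mean = 25/(25+39) = 25/64 = 0.391.
Difference = 0.391 − 0.387 = 0.004.
Mean > mode: the posterior has a right tail.

0.004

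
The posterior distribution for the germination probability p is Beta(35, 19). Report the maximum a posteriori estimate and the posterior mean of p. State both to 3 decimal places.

Mode = (35−1)/(35+19−2) = 34/52 = 0.654.
Mean = 35/(35+19) = 35/54 = 0.648.

MAP: 0.654. Posterior mean: 0.648.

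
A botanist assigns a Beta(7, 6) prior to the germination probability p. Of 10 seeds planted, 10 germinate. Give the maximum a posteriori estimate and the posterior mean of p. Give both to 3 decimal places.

Posterior: Beta(7+10, 6+0) = Beta(17, 6).
Mode = (17−1)/(17+6−2) = 16/21 = 0.762.
Mean = 17/(17+6) = 17/23 = 0.739.

p_MAP = 0.762, E[p|data] = 0.739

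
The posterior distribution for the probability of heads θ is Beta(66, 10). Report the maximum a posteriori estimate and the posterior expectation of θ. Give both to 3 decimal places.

Mode = (66−1)/(66+10−2) = 65/74 = 0.878.
Mean = 66/(66+10) = 66/76 = 0.868.

MAP: 0.878. Posterior mean: 0.868.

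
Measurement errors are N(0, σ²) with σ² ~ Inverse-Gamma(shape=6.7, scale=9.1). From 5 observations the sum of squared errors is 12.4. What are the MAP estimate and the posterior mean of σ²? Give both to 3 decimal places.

Posterior: Inverse-Gamma(shape = 6.7+5/2 = 9.2, scale = 9.1+12.4/2 = 15.3).
Mode = β/(α+1) = 15.3/10.2 = 1.500.
Mean = β/(α−1) = 15.3/8.2 = 1.866.

σ²_MAP = 1.500, E[σ²|data] = 1.866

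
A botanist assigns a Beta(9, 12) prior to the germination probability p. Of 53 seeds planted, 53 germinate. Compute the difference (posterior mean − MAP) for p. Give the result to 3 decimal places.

Posterior: Beta(9+53, 12+0) = Beta(62, 12).
Mode = (62−1)/(62+12−2) = 61/72 = 0.847.
Mean = 62/(62+12) = 62/74 = 0.838.
Difference = 0.838 − 0.847 = -0.009.
Left-skewed posterior ⇒ mean < mode.

-0.009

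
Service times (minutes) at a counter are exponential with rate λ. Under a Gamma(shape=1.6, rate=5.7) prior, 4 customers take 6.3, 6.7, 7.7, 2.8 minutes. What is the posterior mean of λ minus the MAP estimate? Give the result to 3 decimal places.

Σ times = 23.5. Posterior: Gamma(shape = 1.6+4 = 5.6, rate = 5.7+23.5 = 29.2).
Mode = (α−1)/β = 4.6/29.2 = 0.158.
Mean = α/β = 5.6/29.2 = 0.192.
Difference = 0.192 − 0.158 = 0.034.

0.034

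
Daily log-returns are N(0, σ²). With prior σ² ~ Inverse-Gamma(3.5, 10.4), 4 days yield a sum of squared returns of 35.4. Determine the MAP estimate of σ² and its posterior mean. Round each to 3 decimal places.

MAP estimate = 4.323, posterior mean = 6.244

Posterior: Inverse-Gamma(shape = 3.5+4/2 = 5.5, scale = 10.4+35.4/2 = 28.1).
Mode = β/(α+1) = 28.1/6.5 = 4.323.
Mean = β/(α−1) = 28.1/4.5 = 6.244.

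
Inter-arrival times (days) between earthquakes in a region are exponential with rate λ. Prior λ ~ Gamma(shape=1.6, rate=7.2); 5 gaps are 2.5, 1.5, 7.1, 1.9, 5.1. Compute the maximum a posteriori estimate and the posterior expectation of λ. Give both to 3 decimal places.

MAP: 0.221. Posterior mean: 0.261.

Σ times = 18.1. Posterior: Gamma(shape = 1.6+5 = 6.6, rate = 7.2+18.1 = 25.3).
Mode = (α−1)/β = 5.6/25.3 = 0.221.
Mean = α/β = 6.6/25.3 = 0.261.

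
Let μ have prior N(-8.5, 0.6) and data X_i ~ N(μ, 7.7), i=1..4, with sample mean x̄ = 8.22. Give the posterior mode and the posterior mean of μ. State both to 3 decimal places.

Posterior for μ is Normal. Precision-weighted mean: (1/0.6·-8.5 + 4/7.7·8.22) / (1/0.6 + 4/7.7) = -4.527.
A Normal posterior is symmetric, so mode = mean.

posterior mode = -4.527, posterior mean = -4.527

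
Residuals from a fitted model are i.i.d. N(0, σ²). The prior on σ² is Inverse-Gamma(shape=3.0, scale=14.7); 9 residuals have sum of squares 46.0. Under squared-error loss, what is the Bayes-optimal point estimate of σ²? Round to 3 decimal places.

Posterior: Inverse-Gamma(shape = 3.0+9/2 = 7.5, scale = 14.7+46.0/2 = 37.7).
Mode = β/(α+1) = 37.7/8.5 = 4.435.
Mean = β/(α−1) = 37.7/6.5 = 5.800.
Squared-error loss ⇒ the optimal estimator is the posterior mean.

5.800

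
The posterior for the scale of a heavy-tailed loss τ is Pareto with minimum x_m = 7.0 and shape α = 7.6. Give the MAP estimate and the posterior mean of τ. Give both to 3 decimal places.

The Pareto density is strictly decreasing on [x_m, ∞), so the mode is x_m = 7.000.
Mean = α·x_m/(α−1) = 7.6·7.0/6.6 = 8.061.

MAP = 7.000; posterior mean = 8.061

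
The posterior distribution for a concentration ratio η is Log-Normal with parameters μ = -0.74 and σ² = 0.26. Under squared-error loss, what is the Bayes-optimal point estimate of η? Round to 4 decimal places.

0.5434

Mode = exp(μ − σ²) = exp(-1.00) = 0.3679.
Mean = exp(μ + σ²/2) = exp(-0.610) = 0.5434.
Squared-error loss ⇒ the optimal estimator is the posterior mean.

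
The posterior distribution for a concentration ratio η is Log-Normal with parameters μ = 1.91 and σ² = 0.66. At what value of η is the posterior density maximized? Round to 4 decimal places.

Mode = exp(μ − σ²) = exp(1.25) = 3.4903.
Mean = exp(μ + σ²/2) = exp(2.240) = 9.3933.
This is the posterior mode — the MAP estimate.

3.4903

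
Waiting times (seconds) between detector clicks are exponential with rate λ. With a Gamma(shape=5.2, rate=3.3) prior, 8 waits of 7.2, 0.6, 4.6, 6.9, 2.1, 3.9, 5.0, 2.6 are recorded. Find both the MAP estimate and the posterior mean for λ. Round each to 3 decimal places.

Σ times = 32.9. Posterior: Gamma(shape = 5.2+8 = 13.2, rate = 3.3+32.9 = 36.2).
Mode = (α−1)/β = 12.2/36.2 = 0.337.
Mean = α/β = 13.2/36.2 = 0.365.
The mean is pulled above the mode by the posterior's right skew.

MAP: 0.337. Posterior mean: 0.365.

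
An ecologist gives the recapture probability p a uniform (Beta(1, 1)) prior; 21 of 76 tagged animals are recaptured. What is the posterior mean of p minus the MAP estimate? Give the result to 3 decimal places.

Posterior: Beta(1+21, 1+55) = Beta(22, 56).
Mode = (22−1)/(22+56−2) = 21/76 = 0.276.
With a flat prior the MAP equals the MLE, 21/76.
Mean = 22/(22+56) = 22/78 = 0.282.
Difference = 0.282 − 0.276 = 0.006.

0.006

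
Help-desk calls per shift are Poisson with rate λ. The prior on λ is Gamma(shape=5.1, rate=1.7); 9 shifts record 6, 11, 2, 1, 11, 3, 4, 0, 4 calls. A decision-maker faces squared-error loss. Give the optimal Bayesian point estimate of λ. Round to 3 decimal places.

Σ counts = 42. Posterior: Gamma(shape = 5.1+42 = 47.1, rate = 1.7+9 = 10.7).
Mode = (α−1)/β = 46.1/10.7 = 4.308.
Mean = α/β = 47.1/10.7 = 4.402.
Squared-error loss ⇒ the optimal estimator is the posterior mean.

4.402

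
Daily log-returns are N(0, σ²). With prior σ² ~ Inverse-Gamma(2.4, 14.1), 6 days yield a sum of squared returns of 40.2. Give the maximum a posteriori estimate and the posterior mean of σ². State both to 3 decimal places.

Posterior: Inverse-Gamma(shape = 2.4+6/2 = 5.4, scale = 14.1+40.2/2 = 34.2).
Mode = β/(α+1) = 34.2/6.4 = 5.344.
Mean = β/(α−1) = 34.2/4.4 = 7.773.

MAP = 5.344; posterior mean = 7.773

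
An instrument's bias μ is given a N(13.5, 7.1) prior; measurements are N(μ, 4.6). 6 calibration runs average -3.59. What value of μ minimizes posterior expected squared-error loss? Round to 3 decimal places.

Posterior for μ is Normal. Precision-weighted mean: (1/7.1·13.5 + 6/4.6·-3.59) / (1/7.1 + 6/4.6) = -1.924.
A Normal posterior is symmetric, so mode = mean.
Squared-error loss ⇒ the optimal estimator is the posterior mean.

-1.924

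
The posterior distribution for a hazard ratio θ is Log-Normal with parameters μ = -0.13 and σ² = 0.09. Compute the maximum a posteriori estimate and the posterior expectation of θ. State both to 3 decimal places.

Mode = exp(μ − σ²) = exp(-0.22) = 0.803.
Mean = exp(μ + σ²/2) = exp(-0.085) = 0.919.
The posterior is right-skewed, so the mean exceeds the mode.

θ_MAP = 0.803, E[θ|data] = 0.919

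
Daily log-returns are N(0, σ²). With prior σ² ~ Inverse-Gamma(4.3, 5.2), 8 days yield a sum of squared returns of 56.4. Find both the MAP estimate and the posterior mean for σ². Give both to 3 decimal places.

MAP: 3.591. Posterior mean: 4.575.

Posterior: Inverse-Gamma(shape = 4.3+8/2 = 8.3, scale = 5.2+56.4/2 = 33.4).
Mode = β/(α+1) = 33.4/9.3 = 3.591.
Mean = β/(α−1) = 33.4/7.3 = 4.575.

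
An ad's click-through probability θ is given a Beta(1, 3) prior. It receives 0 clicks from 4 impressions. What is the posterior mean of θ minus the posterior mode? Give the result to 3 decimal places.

0.125

Posterior: Beta(1+0, 3+4) = Beta(1, 7).
Since α = 1 ≤ 1 and β > 1, the Beta density is monotone decreasing on [0,1]; the mode is at 0.
Mean = 1/(1+7) = 0.125.
Difference = 0.125 − 0.000 = 0.125.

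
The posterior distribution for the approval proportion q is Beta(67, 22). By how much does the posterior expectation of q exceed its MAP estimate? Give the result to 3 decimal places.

-0.006

Mode = (67−1)/(67+22−2) = 66/87 = 0.759.
Mean = 67/(67+22) = 67/89 = 0.753.
Difference = 0.753 − 0.759 = -0.006.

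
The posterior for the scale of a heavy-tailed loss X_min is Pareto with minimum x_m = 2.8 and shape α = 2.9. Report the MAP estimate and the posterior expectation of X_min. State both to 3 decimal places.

MAP = 2.800, posterior mean = 4.274

The Pareto density is strictly decreasing on [x_m, ∞), so the mode is x_m = 2.800.
Mean = α·x_m/(α−1) = 2.9·2.8/1.9 = 4.274.
The mean is pulled above the mode by the posterior's right skew.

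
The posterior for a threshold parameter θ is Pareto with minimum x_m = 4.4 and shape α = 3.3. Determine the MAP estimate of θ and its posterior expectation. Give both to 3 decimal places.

MAP: 4.400. Posterior mean: 6.313.

The Pareto density is strictly decreasing on [x_m, ∞), so the mode is x_m = 4.400.
Mean = α·x_m/(α−1) = 3.3·4.4/2.3 = 6.313.
The posterior is right-skewed, so the mean exceeds the mode.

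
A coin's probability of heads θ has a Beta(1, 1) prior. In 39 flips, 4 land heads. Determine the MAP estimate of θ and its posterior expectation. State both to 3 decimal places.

MAP estimate = 0.103, posterior expectation = 0.122

Posterior: Beta(1+4, 1+35) = Beta(5, 36).
Mode = (5−1)/(5+36−2) = 4/39 = 0.103.
With a flat prior the MAP equals the MLE, 4/39.
Mean = 5/(5+36) = 5/41 = 0.122.
The mean is pulled above the mode by the posterior's right skew.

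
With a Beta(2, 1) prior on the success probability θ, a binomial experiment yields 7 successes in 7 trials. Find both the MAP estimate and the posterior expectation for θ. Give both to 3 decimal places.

Posterior: Beta(2+7, 1+0) = Beta(9, 1).
Since β = 1 ≤ 1 and α > 1, the Beta density is monotone increasing on [0,1]; the mode is at 1.
Mean = 9/(9+1) = 0.900.

θ_MAP = 1.000, E[θ|data] = 0.900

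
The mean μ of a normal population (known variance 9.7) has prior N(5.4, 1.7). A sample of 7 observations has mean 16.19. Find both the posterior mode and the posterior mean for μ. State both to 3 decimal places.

MAP = 11.344, posterior mean = 11.344

Posterior for μ is Normal. Precision-weighted mean: (1/1.7·5.4 + 7/9.7·16.19) / (1/1.7 + 7/9.7) = 11.344.
A Normal posterior is symmetric, so mode = mean.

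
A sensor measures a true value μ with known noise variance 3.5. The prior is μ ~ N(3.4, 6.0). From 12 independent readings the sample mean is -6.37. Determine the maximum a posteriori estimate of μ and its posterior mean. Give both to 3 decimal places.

Posterior for μ is Normal. Precision-weighted mean: (1/6.0·3.4 + 12/3.5·-6.37) / (1/6.0 + 12/3.5) = -5.917.
A Normal posterior is symmetric, so mode = mean.

MAP = -5.917; posterior mean = -5.917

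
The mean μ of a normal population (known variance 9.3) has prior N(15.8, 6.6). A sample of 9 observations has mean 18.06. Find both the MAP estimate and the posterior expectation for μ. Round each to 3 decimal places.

Posterior for μ is Normal. Precision-weighted mean: (1/6.6·15.8 + 9/9.3·18.06) / (1/6.6 + 9/9.3) = 17.754.
A Normal posterior is symmetric, so mode = mean.

MAP: 17.754. Posterior mean: 17.754.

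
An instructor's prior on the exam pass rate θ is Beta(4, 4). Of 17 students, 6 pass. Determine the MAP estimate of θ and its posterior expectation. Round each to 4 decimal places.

θ_MAP = 0.3913, E[θ|data] = 0.4000

Posterior: Beta(4+6, 4+11) = Beta(10, 15).
Mode = (10−1)/(10+15−2) = 9/23 = 0.3913.
Mean = 10/(10+15) = 10/25 = 0.4000.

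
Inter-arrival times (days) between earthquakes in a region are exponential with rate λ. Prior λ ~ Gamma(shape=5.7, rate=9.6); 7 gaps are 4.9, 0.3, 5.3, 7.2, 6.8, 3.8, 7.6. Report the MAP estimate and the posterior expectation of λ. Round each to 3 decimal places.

Σ times = 35.9. Posterior: Gamma(shape = 5.7+7 = 12.7, rate = 9.6+35.9 = 45.5).
Mode = (α−1)/β = 11.7/45.5 = 0.257.
Mean = α/β = 12.7/45.5 = 0.279.

MAP = 0.257, posterior mean = 0.279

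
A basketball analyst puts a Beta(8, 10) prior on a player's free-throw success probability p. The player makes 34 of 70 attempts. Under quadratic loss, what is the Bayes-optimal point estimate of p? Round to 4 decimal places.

Posterior: Beta(8+34, 10+36) = Beta(42, 46).
Mode = (42−1)/(42+46−2) = 41/86 = 0.4767.
Mean = 42/(42+46) = 42/88 = 0.4773.
Quadratic loss ⇒ the optimal estimator is the posterior mean.

0.4773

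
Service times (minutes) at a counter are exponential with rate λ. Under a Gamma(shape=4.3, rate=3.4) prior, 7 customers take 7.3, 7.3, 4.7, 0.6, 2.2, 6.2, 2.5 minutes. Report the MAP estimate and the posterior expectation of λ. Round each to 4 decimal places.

Σ times = 30.8. Posterior: Gamma(shape = 4.3+7 = 11.3, rate = 3.4+30.8 = 34.2).
Mode = (α−1)/β = 10.3/34.2 = 0.3012.
Mean = α/β = 11.3/34.2 = 0.3304.

MAP = 0.3012, posterior mean = 0.3304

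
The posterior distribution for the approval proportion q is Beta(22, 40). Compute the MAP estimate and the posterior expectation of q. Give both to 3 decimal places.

MAP = 0.350, posterior mean = 0.355

Mode = (22−1)/(22+40−2) = 21/60 = 0.350.
Mean = 22/(22+40) = 22/62 = 0.355.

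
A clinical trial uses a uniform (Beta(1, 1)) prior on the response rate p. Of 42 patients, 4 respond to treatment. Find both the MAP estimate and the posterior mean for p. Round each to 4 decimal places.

Posterior: Beta(1+4, 1+38) = Beta(5, 39).
Mode = (5−1)/(5+39−2) = 4/42 = 0.0952.
With a flat prior the MAP equals the MLE, 4/42.
Mean = 5/(5+39) = 5/44 = 0.1136.

p_MAP = 0.0952, E[p|data] = 0.1136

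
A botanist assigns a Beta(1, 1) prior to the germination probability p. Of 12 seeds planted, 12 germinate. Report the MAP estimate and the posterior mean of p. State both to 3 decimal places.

MAP = 1.000; posterior mean = 0.929

Posterior: Beta(1+12, 1+0) = Beta(13, 1).
Since β = 1 ≤ 1 and α > 1, the Beta density is monotone increasing on [0,1]; the mode is at 1.
Mean = 13/(13+1) = 0.929.
Mode > mean: the posterior has a left tail.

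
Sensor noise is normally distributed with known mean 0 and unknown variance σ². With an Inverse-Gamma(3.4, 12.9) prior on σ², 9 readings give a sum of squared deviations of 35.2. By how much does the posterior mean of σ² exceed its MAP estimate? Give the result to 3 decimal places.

Posterior: Inverse-Gamma(shape = 3.4+9/2 = 7.9, scale = 12.9+35.2/2 = 30.5).
Mode = β/(α+1) = 30.5/8.9 = 3.427.
Mean = β/(α−1) = 30.5/6.9 = 4.420.
Difference = 4.420 − 3.427 = 0.993.
The posterior is right-skewed, so the mean exceeds the mode.

0.993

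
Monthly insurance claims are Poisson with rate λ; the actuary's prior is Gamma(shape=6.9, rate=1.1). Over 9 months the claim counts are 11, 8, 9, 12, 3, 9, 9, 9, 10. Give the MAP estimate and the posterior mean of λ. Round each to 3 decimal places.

Σ counts = 80. Posterior: Gamma(shape = 6.9+80 = 86.9, rate = 1.1+9 = 10.1).
Mode = (α−1)/β = 85.9/10.1 = 8.505.
Mean = α/β = 86.9/10.1 = 8.604.

MAP = 8.505; posterior mean = 8.604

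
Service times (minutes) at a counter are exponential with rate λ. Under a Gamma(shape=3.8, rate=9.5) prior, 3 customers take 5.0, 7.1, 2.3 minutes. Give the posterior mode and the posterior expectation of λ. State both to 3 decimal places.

posterior mode = 0.243, posterior expectation = 0.285

Σ times = 14.4. Posterior: Gamma(shape = 3.8+3 = 6.8, rate = 9.5+14.4 = 23.9).
Mode = (α−1)/β = 5.8/23.9 = 0.243.
Mean = α/β = 6.8/23.9 = 0.285.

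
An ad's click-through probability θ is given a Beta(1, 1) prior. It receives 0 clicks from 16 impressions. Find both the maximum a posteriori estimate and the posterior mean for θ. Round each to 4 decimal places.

θ_MAP = 0.0000, E[θ|data] = 0.0556

Posterior: Beta(1+0, 1+16) = Beta(1, 17).
Since α = 1 ≤ 1 and β > 1, the Beta density is monotone decreasing on [0,1]; the mode is at 0.
Mean = 1/(1+17) = 0.0556.
The mean is pulled above the mode by the posterior's right skew.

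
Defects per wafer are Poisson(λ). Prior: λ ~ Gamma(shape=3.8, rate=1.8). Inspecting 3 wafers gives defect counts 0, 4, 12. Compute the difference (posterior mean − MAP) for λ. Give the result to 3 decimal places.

Σ counts = 16. Posterior: Gamma(shape = 3.8+16 = 19.8, rate = 1.8+3 = 4.8).
Mode = (α−1)/β = 18.8/4.8 = 3.917.
Mean = α/β = 19.8/4.8 = 4.125.
Difference = 4.125 − 3.917 = 0.208.

0.208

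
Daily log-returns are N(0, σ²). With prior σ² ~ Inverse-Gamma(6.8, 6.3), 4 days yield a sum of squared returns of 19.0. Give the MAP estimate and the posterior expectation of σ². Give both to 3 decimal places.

MAP: 1.612. Posterior mean: 2.026.

Posterior: Inverse-Gamma(shape = 6.8+4/2 = 8.8, scale = 6.3+19.0/2 = 15.8).
Mode = β/(α+1) = 15.8/9.8 = 1.612.
Mean = β/(α−1) = 15.8/7.8 = 2.026.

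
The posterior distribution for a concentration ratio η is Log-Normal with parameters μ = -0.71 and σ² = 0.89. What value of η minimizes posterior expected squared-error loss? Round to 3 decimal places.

0.767

Mode = exp(μ − σ²) = exp(-1.60) = 0.202.
Mean = exp(μ + σ²/2) = exp(-0.265) = 0.767.
Squared-error loss ⇒ the optimal estimator is the posterior mean.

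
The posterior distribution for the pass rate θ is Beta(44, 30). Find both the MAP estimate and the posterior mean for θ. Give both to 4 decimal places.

Mode = (44−1)/(44+30−2) = 43/72 = 0.5972.
Mean = 44/(44+30) = 44/74 = 0.5946.

MAP = 0.5972; posterior mean = 0.5946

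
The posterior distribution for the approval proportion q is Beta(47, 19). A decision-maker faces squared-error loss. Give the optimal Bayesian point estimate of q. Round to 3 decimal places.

0.712

Mode = (47−1)/(47+19−2) = 46/64 = 0.719.
Mean = 47/(47+19) = 47/66 = 0.712.
Squared-error loss ⇒ the optimal estimator is the posterior mean.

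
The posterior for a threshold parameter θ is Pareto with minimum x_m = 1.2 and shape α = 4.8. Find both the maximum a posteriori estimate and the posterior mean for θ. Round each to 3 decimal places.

MAP = 1.200; posterior mean = 1.516

The Pareto density is strictly decreasing on [x_m, ∞), so the mode is x_m = 1.200.
Mean = α·x_m/(α−1) = 4.8·1.2/3.8 = 1.516.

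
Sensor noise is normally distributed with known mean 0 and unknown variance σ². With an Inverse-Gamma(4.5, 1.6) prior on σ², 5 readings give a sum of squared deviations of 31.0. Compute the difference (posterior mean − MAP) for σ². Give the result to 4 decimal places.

Posterior: Inverse-Gamma(shape = 4.5+5/2 = 7.0, scale = 1.6+31.0/2 = 17.1).
Mode = β/(α+1) = 17.1/8.0 = 2.1375.
Mean = β/(α−1) = 17.1/6.0 = 2.8500.
Difference = 2.8500 − 2.1375 = 0.7125.

0.7125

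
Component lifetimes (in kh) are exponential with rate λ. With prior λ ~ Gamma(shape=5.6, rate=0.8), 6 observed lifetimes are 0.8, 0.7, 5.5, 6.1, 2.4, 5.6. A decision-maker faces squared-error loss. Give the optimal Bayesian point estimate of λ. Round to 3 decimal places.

Σ times = 21.1. Posterior: Gamma(shape = 5.6+6 = 11.6, rate = 0.8+21.1 = 21.9).
Mode = (α−1)/β = 10.6/21.9 = 0.484.
Mean = α/β = 11.6/21.9 = 0.530.
Squared-error loss ⇒ the optimal estimator is the posterior mean.

0.530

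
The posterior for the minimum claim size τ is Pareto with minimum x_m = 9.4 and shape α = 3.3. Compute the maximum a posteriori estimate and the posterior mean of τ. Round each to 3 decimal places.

The Pareto density is strictly decreasing on [x_m, ∞), so the mode is x_m = 9.400.
Mean = α·x_m/(α−1) = 3.3·9.4/2.3 = 13.487.
Right-skewed posterior ⇒ mode < mean.

τ_MAP = 9.400, E[τ|data] = 13.487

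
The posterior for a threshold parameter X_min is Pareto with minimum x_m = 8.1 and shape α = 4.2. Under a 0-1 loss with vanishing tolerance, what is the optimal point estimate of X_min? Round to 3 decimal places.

8.100

The Pareto density is strictly decreasing on [x_m, ∞), so the mode is x_m = 8.100.
Mean = α·x_m/(α−1) = 4.2·8.1/3.2 = 10.631.
This is the posterior mode — the MAP estimate.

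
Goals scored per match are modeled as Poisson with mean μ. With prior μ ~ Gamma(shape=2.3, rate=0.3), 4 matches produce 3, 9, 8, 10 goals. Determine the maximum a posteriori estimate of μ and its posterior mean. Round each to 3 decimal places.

MAP = 7.279, posterior mean = 7.512

Σ counts = 30. Posterior: Gamma(shape = 2.3+30 = 32.3, rate = 0.3+4 = 4.3).
Mode = (α−1)/β = 31.3/4.3 = 7.279.
Mean = α/β = 32.3/4.3 = 7.512.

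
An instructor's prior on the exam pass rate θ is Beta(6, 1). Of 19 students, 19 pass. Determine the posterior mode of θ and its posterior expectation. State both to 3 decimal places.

posterior mode = 1.000, posterior expectation = 0.962

Posterior: Beta(6+19, 1+0) = Beta(25, 1).
Since β = 1 ≤ 1 and α > 1, the Beta density is monotone increasing on [0,1]; the mode is at 1.
Mean = 25/(25+1) = 0.962.
Mode > mean: the posterior has a left tail.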